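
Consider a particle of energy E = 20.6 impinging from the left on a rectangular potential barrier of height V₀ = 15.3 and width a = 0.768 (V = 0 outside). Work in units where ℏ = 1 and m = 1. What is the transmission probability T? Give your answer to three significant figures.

Above the barrier the interior wavenumber is k₂ = √(2m(E − V₀))/ℏ = 3.256, giving phase k₂a = 2.500.
Matching at both interfaces gives T⁻¹ = 1 + V₀² sin²(k₂a) / [4E(E − V₀)] = 1.192, hence T = 0.839.

T = 0.839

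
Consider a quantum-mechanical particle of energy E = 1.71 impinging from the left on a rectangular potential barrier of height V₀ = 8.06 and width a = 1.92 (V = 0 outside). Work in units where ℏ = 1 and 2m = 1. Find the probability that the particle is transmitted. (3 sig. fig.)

E < V₀: inside the barrier ψ ∝ e^{±κx} with κ = √(2m(V₀ − E))/ℏ = 2.520.
κa = 4.838, sinh(κa) = 63.12.
Matching ψ, ψ′ at both faces gives T = [1 + V₀² sinh²(κa) / (4E(V₀ − E))]⁻¹ = 1/5960 = 0.000168.

T = 0.000168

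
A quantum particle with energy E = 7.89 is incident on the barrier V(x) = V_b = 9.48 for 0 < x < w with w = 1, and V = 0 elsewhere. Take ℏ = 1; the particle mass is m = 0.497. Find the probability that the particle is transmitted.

E < V_b: inside the barrier ψ ∝ e^{±κx} with κ = √(2m(V_b − E))/ℏ = 1.257.
κw = 1.257, sinh(κw) = 1.615.
Matching ψ, ψ′ at both faces gives T = [1 + V_b² sinh²(κw) / (4E(V_b − E))]⁻¹ = 1/5.674 = 0.176.

T = 0.176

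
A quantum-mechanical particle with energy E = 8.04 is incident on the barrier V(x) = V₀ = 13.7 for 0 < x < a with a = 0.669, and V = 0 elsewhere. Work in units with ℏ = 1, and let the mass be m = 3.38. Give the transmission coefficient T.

E < V₀: inside the barrier ψ ∝ e^{±κx} with κ = √(2m(V₀ − E))/ℏ = 6.186.
κa = 4.138, sinh(κa) = 31.34.
The exact tunnelling result is T⁻¹ = 1 + V₀² sinh²(κa) / [4E(V₀ − E)] = 1013, so T = 0.000987.

T = 0.000987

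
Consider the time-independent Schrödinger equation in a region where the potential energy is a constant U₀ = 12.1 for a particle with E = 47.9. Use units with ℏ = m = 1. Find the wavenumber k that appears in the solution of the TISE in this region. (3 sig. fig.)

k = 8.46

With E > U₀ the solution is oscillatory, ψ ∝ e^{±ikx} with k = √(2m(E − U₀))/ℏ.
k = √(2 × 1 × 35.8) = 8.462.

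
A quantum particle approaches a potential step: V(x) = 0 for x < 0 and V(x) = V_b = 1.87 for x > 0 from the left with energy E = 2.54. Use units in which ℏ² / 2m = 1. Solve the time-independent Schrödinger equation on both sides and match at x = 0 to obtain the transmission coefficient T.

On each side the TISE gives plane waves with k = √(2m(E − V))/ℏ: k₁ = √(2·½·2.54) = 1.594, k₂ = √(2·½·0.67) = 0.8185.
Continuity of ψ and ψ′ at the step yields the reflection amplitude r = (k₁ − k₂)/(k₁ + k₂) = 0.3214; thus R = |r|² = 0.1033, T = 0.8967.

T = 0.897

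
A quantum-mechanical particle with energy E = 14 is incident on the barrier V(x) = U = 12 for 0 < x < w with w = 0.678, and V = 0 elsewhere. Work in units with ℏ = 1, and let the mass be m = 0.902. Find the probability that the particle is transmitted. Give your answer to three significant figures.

T = 0.458

Above the barrier the interior wavenumber is k₂ = √(2m(E − U))/ℏ = 1.899, giving phase k₂w = 1.288.
T = [1 + U² sin²(k₂w) / (4E(E − U))]⁻¹ = 1/2.185 = 0.458.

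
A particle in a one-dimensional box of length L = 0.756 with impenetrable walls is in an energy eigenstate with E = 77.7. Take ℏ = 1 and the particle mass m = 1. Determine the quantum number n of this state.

From E_n = n²π²ℏ²/(2mL²) invert to n = √(2mL²E)/(πℏ).
n = (0.756/π) × √(2 × 1 × 77.7) = 3.000 → n = 3.

n = 3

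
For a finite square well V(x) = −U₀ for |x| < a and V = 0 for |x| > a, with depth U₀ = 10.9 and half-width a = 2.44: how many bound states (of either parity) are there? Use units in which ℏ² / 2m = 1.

The dimensionless depth is z₀ = a√(2mU₀)/ℏ = 2.44 × √(10.90) = 8.056.
The even/odd transcendental equations gain one root per π/2 in z₀, giving N = 1 + ⌊2z₀/π⌋ = 1 + ⌊5.128⌋ = 6.

N = 6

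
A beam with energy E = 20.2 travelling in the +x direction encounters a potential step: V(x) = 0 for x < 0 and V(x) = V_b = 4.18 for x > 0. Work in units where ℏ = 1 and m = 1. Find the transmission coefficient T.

T = 0.997

On each side the TISE gives plane waves with k = √(2m(E − V))/ℏ: k₁ = √(2·1·20.2) = 6.356, k₂ = √(2·1·16.02) = 5.660.
Matching ψ and ψ′ at x = 0 gives r = (k₁ − k₂)/(k₁ + k₂), so R = r² = 0.003352 and T = 1 − R = 0.9966.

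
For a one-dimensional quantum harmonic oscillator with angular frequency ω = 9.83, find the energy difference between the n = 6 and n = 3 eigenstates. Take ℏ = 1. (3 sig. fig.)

E_n = ℏω(n + ½), so ΔE = (6 − 3) ℏω = 3 × 9.83 = 29.49.

ΔE = 29.5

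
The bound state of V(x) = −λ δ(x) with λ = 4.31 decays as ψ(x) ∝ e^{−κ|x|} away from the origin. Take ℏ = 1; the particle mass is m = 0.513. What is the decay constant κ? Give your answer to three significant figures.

κ = 2.21

Integrating the TISE across x = 0 gives the cusp condition ψ'(0⁺) − ψ'(0⁻) = −(2mλ/ℏ²)ψ(0).
With ψ ∝ e^{−κ|x|} this yields −2κ = −2mλ/ℏ², so κ = mλ/ℏ² = 2.211.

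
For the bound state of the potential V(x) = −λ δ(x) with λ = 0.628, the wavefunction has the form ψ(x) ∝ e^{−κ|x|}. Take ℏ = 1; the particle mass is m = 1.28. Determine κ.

Integrating the TISE across x = 0 gives the cusp condition ψ'(0⁺) − ψ'(0⁻) = −(2mλ/ℏ²)ψ(0).
With ψ ∝ e^{−κ|x|} this yields −2κ = −2mλ/ℏ², so κ = mλ/ℏ² = 0.8038.

κ = 0.804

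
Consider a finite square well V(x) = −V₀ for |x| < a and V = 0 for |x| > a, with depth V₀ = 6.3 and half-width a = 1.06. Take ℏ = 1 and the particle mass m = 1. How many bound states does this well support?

N = 3

Define the well-strength parameter z₀ = (a/ℏ)√(2mV₀) = 1.06 × √(2·1·6.3) = 3.763.
The even/odd transcendental equations gain one root per π/2 in z₀, giving N = 1 + ⌊2z₀/π⌋ = 1 + ⌊2.395⌋ = 3.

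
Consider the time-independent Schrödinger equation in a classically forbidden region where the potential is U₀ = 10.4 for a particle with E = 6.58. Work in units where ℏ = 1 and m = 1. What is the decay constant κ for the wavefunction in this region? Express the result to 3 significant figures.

Since E < U₀ the TISE in this region is ψ'' = κ²ψ with κ = √(2m(U₀ − E))/ℏ.
κ = √(2 × 1 × 3.82) = 2.764.

κ = 2.76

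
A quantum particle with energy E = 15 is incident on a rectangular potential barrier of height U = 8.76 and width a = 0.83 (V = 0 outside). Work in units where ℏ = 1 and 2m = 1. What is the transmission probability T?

T = 0.864

Above the barrier the interior wavenumber is k₂ = √(2m(E − U))/ℏ = 2.498, giving phase k₂a = 2.073.
T = [1 + U² sin²(k₂a) / (4E(E − U))]⁻¹ = 1/1.157 = 0.864.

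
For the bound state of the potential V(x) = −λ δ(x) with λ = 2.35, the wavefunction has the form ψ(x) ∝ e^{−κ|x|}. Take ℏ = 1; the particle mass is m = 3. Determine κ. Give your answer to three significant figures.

Integrate −(ℏ²/2m)ψ'' − λδ(x)ψ = Eψ from −ε to +ε: the ψ'' term gives ψ'(0⁺) − ψ'(0⁻) and the δ term gives −(2mλ/ℏ²)ψ(0).
With ψ ∝ e^{−κ|x|} this yields −2κ = −2mλ/ℏ², so κ = mλ/ℏ² = 7.050.

κ = 7.05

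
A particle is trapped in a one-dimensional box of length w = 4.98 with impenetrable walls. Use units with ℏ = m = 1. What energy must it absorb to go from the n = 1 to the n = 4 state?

ΔE = 2.98

E_n = n²π²ℏ²/(2mw²), so ΔE = (4² − 1²) π²ℏ²/(2mw²).
ΔE = 15 × π² / (2 × 1 × 4.98²) = 2.985.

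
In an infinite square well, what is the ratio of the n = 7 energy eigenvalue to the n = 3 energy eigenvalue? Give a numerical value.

Since E_n ∝ n², the ratio is (7/3)² = 5.44444.

5.44444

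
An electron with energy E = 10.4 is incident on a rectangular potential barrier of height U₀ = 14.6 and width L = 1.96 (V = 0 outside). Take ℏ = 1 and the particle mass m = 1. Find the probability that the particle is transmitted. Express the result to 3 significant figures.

Since E < U₀ the interior solution is evanescent with decay constant κ = √(2m(U₀ − E))/ℏ = 2.898.
κL = 5.681, sinh(κL) = 146.6.
Matching ψ, ψ′ at both faces gives T = [1 + U₀² sinh²(κL) / (4E(U₀ − E))]⁻¹ = 1/26210 = 0.0000382.

T = 0.0000382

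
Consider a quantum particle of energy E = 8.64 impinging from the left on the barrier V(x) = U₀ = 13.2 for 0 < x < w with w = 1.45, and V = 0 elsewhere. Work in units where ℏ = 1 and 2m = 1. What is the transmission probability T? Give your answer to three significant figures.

T = 0.00737

Since E < U₀ the interior solution is evanescent with decay constant κ = √(2m(U₀ − E))/ℏ = 2.135.
κw = 3.096, sinh(κw) = 11.04.
Matching ψ, ψ′ at both faces gives T = [1 + U₀² sinh²(κw) / (4E(U₀ − E))]⁻¹ = 1/135.7 = 0.00737.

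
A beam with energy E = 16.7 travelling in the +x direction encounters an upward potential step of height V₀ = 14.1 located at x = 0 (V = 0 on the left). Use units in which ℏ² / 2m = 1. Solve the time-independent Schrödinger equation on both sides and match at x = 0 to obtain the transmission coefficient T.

On each side the TISE gives plane waves with k = √(2m(E − V))/ℏ: k₁ = √(2·½·16.7) = 4.087, k₂ = √(2·½·2.6) = 1.612.
Matching ψ and ψ′ at x = 0 gives r = (k₁ − k₂)/(k₁ + k₂), so R = r² = 0.1885 and T = 1 − R = 0.8115.

T = 0.812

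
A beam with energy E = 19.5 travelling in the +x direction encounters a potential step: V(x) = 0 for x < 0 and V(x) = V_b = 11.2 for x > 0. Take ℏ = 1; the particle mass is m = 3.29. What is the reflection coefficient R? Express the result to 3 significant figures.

On each side the TISE gives plane waves with k = √(2m(E − V))/ℏ: k₁ = √(2·3.29·19.5) = 11.33, k₂ = √(2·3.29·8.3) = 7.390.
Matching ψ and ψ′ at x = 0 gives r = (k₁ − k₂)/(k₁ + k₂), so R = r² = 0.04425 and T = 1 − R = 0.9558.

R = 0.0442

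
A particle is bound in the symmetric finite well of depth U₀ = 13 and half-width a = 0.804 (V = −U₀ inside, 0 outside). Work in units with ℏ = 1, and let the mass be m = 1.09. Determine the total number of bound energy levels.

The dimensionless depth is z₀ = a√(2mU₀)/ℏ = 0.804 × √(28.34) = 4.280.
The even/odd transcendental equations gain one root per π/2 in z₀, giving N = 1 + ⌊2z₀/π⌋ = 1 + ⌊2.725⌋ = 3.

N = 3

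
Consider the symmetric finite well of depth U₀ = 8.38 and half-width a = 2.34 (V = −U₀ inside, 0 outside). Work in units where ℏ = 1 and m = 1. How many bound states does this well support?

The dimensionless depth is z₀ = a√(2mU₀)/ℏ = 2.34 × √(16.76) = 9.580.
The even/odd transcendental equations gain one root per π/2 in z₀, giving N = 1 + ⌊2z₀/π⌋ = 1 + ⌊6.099⌋ = 7.

N = 7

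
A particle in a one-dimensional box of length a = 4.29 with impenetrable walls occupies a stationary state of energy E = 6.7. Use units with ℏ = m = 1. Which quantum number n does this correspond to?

n = 5

From E_n = n²π²ℏ²/(2ma²) invert to n = √(2ma²E)/(πℏ).
n = (4.29/π) × √(2 × 1 × 6.7) = 4.999 → n = 5.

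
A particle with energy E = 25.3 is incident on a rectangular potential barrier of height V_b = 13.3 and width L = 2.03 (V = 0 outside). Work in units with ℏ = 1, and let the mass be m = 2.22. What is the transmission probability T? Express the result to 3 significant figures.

E > V_b: inside the barrier k₂ = √(2m(E − V_b))/ℏ = 7.299, k₂L = 14.82.
T = [1 + V_b² sin²(k₂L) / (4E(E − V_b))]⁻¹ = 1/1.088 = 0.919.

T = 0.919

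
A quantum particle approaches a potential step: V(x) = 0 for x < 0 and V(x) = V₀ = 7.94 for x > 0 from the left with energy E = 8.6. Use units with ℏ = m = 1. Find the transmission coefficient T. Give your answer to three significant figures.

T = 0.679

The wavenumbers are k₁ = √(2mE)/ℏ = 4.147 on the left and k₂ = √(2m(E − V₀))/ℏ = 1.149 on the right.
Continuity of ψ and ψ′ at the step yields the reflection amplitude r = (k₁ − k₂)/(k₁ + k₂) = 0.5661; thus R = |r|² = 0.3205, T = 0.6795.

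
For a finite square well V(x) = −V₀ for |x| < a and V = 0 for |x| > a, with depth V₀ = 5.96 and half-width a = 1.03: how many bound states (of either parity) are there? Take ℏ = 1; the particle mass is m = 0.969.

N = 3

The dimensionless depth is z₀ = a√(2mV₀)/ℏ = 1.03 × √(11.55) = 3.501.
A new bound state (alternating even/odd) appears each time z₀ passes a multiple of π/2, so N = ⌊2z₀/π⌋ + 1 = ⌊2.229⌋ + 1 = 3.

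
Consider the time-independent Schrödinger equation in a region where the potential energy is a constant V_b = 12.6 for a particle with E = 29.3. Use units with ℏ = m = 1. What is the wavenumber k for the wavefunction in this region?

With E > V_b the solution is oscillatory, ψ ∝ e^{±ikx} with k = √(2m(E − V_b))/ℏ.
k = √(2 × 1 × 16.7) = 5.779.

k = 5.78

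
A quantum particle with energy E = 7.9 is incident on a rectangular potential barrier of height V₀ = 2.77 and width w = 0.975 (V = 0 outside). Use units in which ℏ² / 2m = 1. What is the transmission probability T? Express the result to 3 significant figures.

T = 0.970

E > V₀: inside the barrier k₂ = √(2m(E − V₀))/ℏ = 2.265, k₂w = 2.208.
Matching at both interfaces gives T⁻¹ = 1 + V₀² sin²(k₂w) / [4E(E − V₀)] = 1.031, hence T = 0.970.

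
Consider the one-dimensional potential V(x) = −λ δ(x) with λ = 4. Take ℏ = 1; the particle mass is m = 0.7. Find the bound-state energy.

E = -5.60

For x ≠ 0 the bound state is ψ ∝ e^{−κ|x|}; integrating the TISE across the delta gives the cusp condition 2κ = 2mλ/ℏ², so κ = 2.800.
Then E = −ℏ²κ²/(2m) = −mλ²/(2ℏ²) = -5.600.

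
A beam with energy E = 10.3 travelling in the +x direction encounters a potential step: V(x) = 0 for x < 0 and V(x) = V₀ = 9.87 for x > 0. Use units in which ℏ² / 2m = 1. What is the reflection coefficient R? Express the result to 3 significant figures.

R = 0.437

The wavenumbers are k₁ = √(2mE)/ℏ = 3.209 on the left and k₂ = √(2m(E − V₀))/ℏ = 0.6557 on the right.
Matching ψ and ψ′ at x = 0 gives r = (k₁ − k₂)/(k₁ + k₂), so R = r² = 0.4365 and T = 1 − R = 0.5635.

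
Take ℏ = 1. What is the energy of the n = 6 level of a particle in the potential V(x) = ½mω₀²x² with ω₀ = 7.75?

E = 50.4

Using E_n = (n + ½)ℏω₀: E_6 = 6.5 × 7.75 = 50.38.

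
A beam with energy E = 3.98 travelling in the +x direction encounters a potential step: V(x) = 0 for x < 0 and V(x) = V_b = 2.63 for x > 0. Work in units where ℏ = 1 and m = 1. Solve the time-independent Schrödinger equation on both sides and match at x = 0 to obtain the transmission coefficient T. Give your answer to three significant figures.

On each side the TISE gives plane waves with k = √(2m(E − V))/ℏ: k₁ = √(2·1·3.98) = 2.821, k₂ = √(2·1·1.35) = 1.643.
Matching ψ and ψ′ at x = 0 gives r = (k₁ − k₂)/(k₁ + k₂), so R = r² = 0.06964 and T = 1 − R = 0.9304.

T = 0.930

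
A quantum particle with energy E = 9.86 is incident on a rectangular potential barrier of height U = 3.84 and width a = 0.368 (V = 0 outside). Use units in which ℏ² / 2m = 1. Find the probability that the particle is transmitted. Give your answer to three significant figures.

E > U: inside the barrier k₂ = √(2m(E − U))/ℏ = 2.454, k₂a = 0.9029.
Matching at both interfaces gives T⁻¹ = 1 + U² sin²(k₂a) / [4E(E − U)] = 1.038, hence T = 0.963.

T = 0.963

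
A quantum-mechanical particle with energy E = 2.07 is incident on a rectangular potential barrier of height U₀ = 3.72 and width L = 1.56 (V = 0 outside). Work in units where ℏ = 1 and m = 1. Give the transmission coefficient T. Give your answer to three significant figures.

T = 0.0136

E < U₀: inside the barrier ψ ∝ e^{±κx} with κ = √(2m(U₀ − E))/ℏ = 1.817.
κL = 2.834, sinh(κL) = 8.476.
Matching ψ, ψ′ at both faces gives T = [1 + U₀² sinh²(κL) / (4E(U₀ − E))]⁻¹ = 1/73.78 = 0.0136.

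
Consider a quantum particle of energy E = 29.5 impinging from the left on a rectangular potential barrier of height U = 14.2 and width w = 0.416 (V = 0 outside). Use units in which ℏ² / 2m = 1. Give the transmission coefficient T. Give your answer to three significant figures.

T = 0.900

E > U: inside the barrier k₂ = √(2m(E − U))/ℏ = 3.912, k₂w = 1.627.
T = [1 + U² sin²(k₂w) / (4E(E − U))]⁻¹ = 1/1.111 = 0.900.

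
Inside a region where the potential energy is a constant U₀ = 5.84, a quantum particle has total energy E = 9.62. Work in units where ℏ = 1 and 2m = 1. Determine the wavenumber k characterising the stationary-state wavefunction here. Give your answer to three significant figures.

With E > U₀ the solution is oscillatory, ψ ∝ e^{±ikx} with k = √(2m(E − U₀))/ℏ.
k = √(2 × 0.5 × 3.78) = 1.944.

k = 1.94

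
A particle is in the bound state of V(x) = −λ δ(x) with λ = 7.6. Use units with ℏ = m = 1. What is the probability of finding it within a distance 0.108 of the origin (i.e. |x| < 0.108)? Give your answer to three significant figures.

The normalised bound state is ψ = √κ e^{−κ|x|} with κ = mλ/ℏ² = 7.600.
P(|x| < d) = ∫_{−d}^{d} κ e^{−2κ|x|} dx = 1 − e^{−2κd} = 1 − e^{−1.642} = 0.8063.

P = 0.806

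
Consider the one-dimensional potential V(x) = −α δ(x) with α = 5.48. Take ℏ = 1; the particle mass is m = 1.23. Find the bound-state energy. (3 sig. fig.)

For x ≠ 0 the bound state is ψ ∝ e^{−κ|x|}; integrating the TISE across the delta gives the cusp condition 2κ = 2mα/ℏ², so κ = 6.740.
Then E = −ℏ²κ²/(2m) = −mα²/(2ℏ²) = -18.47.

E = -18.5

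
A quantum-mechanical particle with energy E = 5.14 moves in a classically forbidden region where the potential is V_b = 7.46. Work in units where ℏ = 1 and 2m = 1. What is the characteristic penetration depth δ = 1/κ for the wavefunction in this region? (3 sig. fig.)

δ = 0.657

Since E < V_b the TISE in this region is ψ'' = κ²ψ with κ = √(2m(V_b − E))/ℏ.
κ = √(2 × 0.5 × 2.32) = 1.523. The penetration depth is δ = 1/κ = 0.657.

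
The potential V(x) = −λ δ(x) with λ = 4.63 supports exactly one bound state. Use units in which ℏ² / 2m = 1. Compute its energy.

E = -5.36

The bound state is ψ(x) = √κ e^{−κ|x|}. The derivative jump ψ'(0⁺) − ψ'(0⁻) = −(2mλ/ℏ²)ψ(0) fixes κ = mλ/ℏ² = 2.315.
Then E = −ℏ²κ²/(2m) = −mλ²/(2ℏ²) = -5.359.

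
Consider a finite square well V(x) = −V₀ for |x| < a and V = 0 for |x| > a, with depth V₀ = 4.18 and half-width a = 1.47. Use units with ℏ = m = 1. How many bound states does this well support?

N = 3

Define the well-strength parameter z₀ = (a/ℏ)√(2mV₀) = 1.47 × √(2·1·4.18) = 4.250.
A new bound state (alternating even/odd) appears each time z₀ passes a multiple of π/2, so N = ⌊2z₀/π⌋ + 1 = ⌊2.706⌋ + 1 = 3.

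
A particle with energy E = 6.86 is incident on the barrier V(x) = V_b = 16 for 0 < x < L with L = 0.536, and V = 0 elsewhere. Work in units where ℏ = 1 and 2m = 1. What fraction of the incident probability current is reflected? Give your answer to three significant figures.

E < V_b: inside the barrier ψ ∝ e^{±κx} with κ = √(2m(V_b − E))/ℏ = 3.023.
κL = 1.620, sinh(κL) = 2.429.
Matching ψ, ψ′ at both faces gives T = [1 + V_b² sinh²(κL) / (4E(V_b − E))]⁻¹ = 1/7.021 = 0.142.
R = 1 − T = 0.858.

R = 0.858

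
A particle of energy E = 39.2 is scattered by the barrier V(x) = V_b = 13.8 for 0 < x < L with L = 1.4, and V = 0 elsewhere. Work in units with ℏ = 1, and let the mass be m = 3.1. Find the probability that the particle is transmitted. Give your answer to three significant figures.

T = 0.958

Above the barrier the interior wavenumber is k₂ = √(2m(E − V_b))/ℏ = 12.55, giving phase k₂L = 17.57.
T = [1 + V_b² sin²(k₂L) / (4E(E − V_b))]⁻¹ = 1/1.044 = 0.958.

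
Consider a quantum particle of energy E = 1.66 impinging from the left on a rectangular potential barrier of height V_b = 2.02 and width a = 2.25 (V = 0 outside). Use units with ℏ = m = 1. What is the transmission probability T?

Since E < V_b the interior solution is evanescent with decay constant κ = √(2m(V_b − E))/ℏ = 0.8485.
κa = 1.909, sinh(κa) = 3.300.
Matching ψ, ψ′ at both faces gives T = [1 + V_b² sinh²(κa) / (4E(V_b − E))]⁻¹ = 1/19.59 = 0.0511.

T = 0.0511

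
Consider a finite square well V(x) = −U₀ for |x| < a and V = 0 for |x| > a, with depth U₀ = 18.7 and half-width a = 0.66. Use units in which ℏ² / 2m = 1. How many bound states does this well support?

N = 2

The dimensionless depth is z₀ = a√(2mU₀)/ℏ = 0.66 × √(18.70) = 2.854.
The even/odd transcendental equations gain one root per π/2 in z₀, giving N = 1 + ⌊2z₀/π⌋ = 1 + ⌊1.817⌋ = 2.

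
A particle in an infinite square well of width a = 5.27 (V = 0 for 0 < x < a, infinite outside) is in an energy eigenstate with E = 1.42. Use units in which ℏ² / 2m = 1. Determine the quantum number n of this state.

n = 2

From E_n = n²π²ℏ²/(2ma²) invert to n = √(2ma²E)/(πℏ).
n = (5.27/π) × √(2 × 0.5 × 1.42) = 1.999 → n = 2.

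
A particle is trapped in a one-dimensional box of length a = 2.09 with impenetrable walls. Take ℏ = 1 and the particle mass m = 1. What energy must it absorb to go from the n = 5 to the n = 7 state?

ΔE = 27.1

E_n = n²π²ℏ²/(2ma²), so ΔE = (7² − 5²) π²ℏ²/(2ma²).
ΔE = 24 × π² / (2 × 1 × 2.09²) = 27.11.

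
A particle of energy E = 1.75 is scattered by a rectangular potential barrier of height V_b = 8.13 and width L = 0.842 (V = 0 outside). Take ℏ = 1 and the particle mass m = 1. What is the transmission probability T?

E < V_b: inside the barrier ψ ∝ e^{±κx} with κ = √(2m(V_b − E))/ℏ = 3.572.
κL = 3.008, sinh(κL) = 10.10.
The exact tunnelling result is T⁻¹ = 1 + V_b² sinh²(κL) / [4E(V_b − E)] = 151.9, so T = 0.00659.

T = 0.00659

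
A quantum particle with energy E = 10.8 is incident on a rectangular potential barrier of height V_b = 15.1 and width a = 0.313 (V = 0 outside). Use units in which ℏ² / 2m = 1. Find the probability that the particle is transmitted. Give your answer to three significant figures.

Since E < V_b the interior solution is evanescent with decay constant κ = √(2m(V_b − E))/ℏ = 2.074.
κa = 0.6491, sinh(κa) = 0.6956.
Matching ψ, ψ′ at both faces gives T = [1 + V_b² sinh²(κa) / (4E(V_b − E))]⁻¹ = 1/1.594 = 0.627.

T = 0.627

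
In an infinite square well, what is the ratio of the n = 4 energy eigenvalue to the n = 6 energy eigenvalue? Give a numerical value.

E_n = n²π²ℏ²/(2mL²) so the ratio is n₂²/n₁² = 16/36 = 0.444444.

0.444444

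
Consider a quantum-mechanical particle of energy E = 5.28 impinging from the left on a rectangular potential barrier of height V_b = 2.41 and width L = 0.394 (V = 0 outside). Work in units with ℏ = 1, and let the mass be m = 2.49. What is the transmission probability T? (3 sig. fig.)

T = 0.913

E > V_b: inside the barrier k₂ = √(2m(E − V_b))/ℏ = 3.781, k₂L = 1.490.
Matching at both interfaces gives T⁻¹ = 1 + V_b² sin²(k₂L) / [4E(E − V_b)] = 1.095, hence T = 0.913.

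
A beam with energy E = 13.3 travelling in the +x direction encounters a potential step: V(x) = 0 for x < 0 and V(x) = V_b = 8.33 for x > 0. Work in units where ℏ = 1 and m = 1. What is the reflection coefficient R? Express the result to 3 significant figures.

On each side the TISE gives plane waves with k = √(2m(E − V))/ℏ: k₁ = √(2·1·13.3) = 5.158, k₂ = √(2·1·4.97) = 3.153.
Continuity of ψ and ψ′ at the step yields the reflection amplitude r = (k₁ − k₂)/(k₁ + k₂) = 0.2412; thus R = |r|² = 0.05819, T = 0.9418.

R = 0.0582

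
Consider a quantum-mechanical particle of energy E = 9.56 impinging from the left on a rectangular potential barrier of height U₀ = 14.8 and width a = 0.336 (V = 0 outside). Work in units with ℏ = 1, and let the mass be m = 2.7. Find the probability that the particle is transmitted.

T = 0.0979

E < U₀: inside the barrier ψ ∝ e^{±κx} with κ = √(2m(U₀ − E))/ℏ = 5.319.
κa = 1.787, sinh(κa) = 2.903.
The exact tunnelling result is T⁻¹ = 1 + U₀² sinh²(κa) / [4E(U₀ − E)] = 10.21, so T = 0.0979.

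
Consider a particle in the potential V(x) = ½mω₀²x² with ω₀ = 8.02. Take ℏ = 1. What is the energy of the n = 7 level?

Using E_n = (n + ½)ℏω₀: E_7 = 7.5 × 8.02 = 60.15.

E = 60.2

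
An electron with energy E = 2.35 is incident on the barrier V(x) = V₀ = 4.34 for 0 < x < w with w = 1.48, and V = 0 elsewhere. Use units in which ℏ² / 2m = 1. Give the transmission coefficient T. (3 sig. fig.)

E < V₀: inside the barrier ψ ∝ e^{±κx} with κ = √(2m(V₀ − E))/ℏ = 1.411.
κw = 2.088, sinh(κw) = 3.972.
Matching ψ, ψ′ at both faces gives T = [1 + V₀² sinh²(κw) / (4E(V₀ − E))]⁻¹ = 1/16.88 = 0.0592.

T = 0.0592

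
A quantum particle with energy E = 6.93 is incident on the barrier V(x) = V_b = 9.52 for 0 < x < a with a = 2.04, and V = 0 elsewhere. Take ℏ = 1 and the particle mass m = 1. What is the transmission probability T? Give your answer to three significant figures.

T = 0.000294

Since E < V_b the interior solution is evanescent with decay constant κ = √(2m(V_b − E))/ℏ = 2.276.
κa = 4.643, sinh(κa) = 51.92.
The exact tunnelling result is T⁻¹ = 1 + V_b² sinh²(κa) / [4E(V_b − E)] = 3404, so T = 0.000294.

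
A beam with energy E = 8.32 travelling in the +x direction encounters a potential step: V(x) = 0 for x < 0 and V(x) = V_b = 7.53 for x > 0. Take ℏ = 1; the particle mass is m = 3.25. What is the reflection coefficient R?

R = 0.280

The wavenumbers are k₁ = √(2mE)/ℏ = 7.354 on the left and k₂ = √(2m(E − V_b))/ℏ = 2.266 on the right.
Continuity of ψ and ψ′ at the step yields the reflection amplitude r = (k₁ − k₂)/(k₁ + k₂) = 0.5289; thus R = |r|² = 0.2797, T = 0.7203.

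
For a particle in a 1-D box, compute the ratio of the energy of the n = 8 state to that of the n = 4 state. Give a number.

Since E_n ∝ n², the ratio is (8/4)² = 4.

4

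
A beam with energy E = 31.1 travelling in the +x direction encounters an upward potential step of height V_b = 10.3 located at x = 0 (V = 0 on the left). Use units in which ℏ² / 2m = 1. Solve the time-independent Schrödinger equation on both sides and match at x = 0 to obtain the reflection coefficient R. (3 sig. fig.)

R = 0.0100

On each side the TISE gives plane waves with k = √(2m(E − V))/ℏ: k₁ = √(2·½·31.1) = 5.577, k₂ = √(2·½·20.8) = 4.561.
Matching ψ and ψ′ at x = 0 gives r = (k₁ − k₂)/(k₁ + k₂), so R = r² = 0.01005 and T = 1 − R = 0.9900.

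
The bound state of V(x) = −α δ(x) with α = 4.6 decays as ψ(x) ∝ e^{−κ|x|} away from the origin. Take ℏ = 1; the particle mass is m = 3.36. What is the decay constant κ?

Integrate −(ℏ²/2m)ψ'' − αδ(x)ψ = Eψ from −ε to +ε: the ψ'' term gives ψ'(0⁺) − ψ'(0⁻) and the δ term gives −(2mα/ℏ²)ψ(0).
With ψ ∝ e^{−κ|x|} this yields −2κ = −2mα/ℏ², so κ = mα/ℏ² = 15.46.

κ = 15.5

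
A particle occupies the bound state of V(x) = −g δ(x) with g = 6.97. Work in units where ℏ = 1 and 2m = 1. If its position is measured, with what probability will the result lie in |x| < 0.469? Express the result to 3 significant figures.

The normalised bound state is ψ = √κ e^{−κ|x|} with κ = mg/ℏ² = 3.485.
P(|x| < d) = ∫_{−d}^{d} κ e^{−2κ|x|} dx = 1 − e^{−2κd} = 1 − e^{−3.269} = 0.9620.

P = 0.962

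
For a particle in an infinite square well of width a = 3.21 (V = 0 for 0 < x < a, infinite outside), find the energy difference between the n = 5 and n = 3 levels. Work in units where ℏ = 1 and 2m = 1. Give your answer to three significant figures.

E_n = n²π²ℏ²/(2ma²), so ΔE = (5² − 3²) π²ℏ²/(2ma²).
ΔE = 16 × π² / (2 × 0.5 × 3.21²) = 15.33.

ΔE = 15.3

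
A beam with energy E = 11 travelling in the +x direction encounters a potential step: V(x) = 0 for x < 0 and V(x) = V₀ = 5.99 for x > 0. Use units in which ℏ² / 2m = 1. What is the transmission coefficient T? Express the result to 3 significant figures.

The wavenumbers are k₁ = √(2mE)/ℏ = 3.317 on the left and k₂ = √(2m(E − V₀))/ℏ = 2.238 on the right.
Continuity of ψ and ψ′ at the step yields the reflection amplitude r = (k₁ − k₂)/(k₁ + k₂) = 0.1941; thus R = |r|² = 0.03768, T = 0.9623.

T = 0.962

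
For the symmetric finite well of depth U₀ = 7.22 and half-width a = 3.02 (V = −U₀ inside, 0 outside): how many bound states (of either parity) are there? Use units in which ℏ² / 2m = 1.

The dimensionless depth is z₀ = a√(2mU₀)/ℏ = 3.02 × √(7.220) = 8.115.
The even/odd transcendental equations gain one root per π/2 in z₀, giving N = 1 + ⌊2z₀/π⌋ = 1 + ⌊5.166⌋ = 6.

N = 6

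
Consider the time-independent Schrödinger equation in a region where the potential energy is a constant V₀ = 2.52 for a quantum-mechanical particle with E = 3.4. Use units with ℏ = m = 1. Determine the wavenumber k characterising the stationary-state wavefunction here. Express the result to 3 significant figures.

With E > V₀ the solution is oscillatory, ψ ∝ e^{±ikx} with k = √(2m(E − V₀))/ℏ.
k = √(2 × 1 × 0.88) = 1.327.

k = 1.33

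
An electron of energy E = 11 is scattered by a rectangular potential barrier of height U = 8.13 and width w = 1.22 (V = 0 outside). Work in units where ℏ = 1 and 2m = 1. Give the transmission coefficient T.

T = 0.712

E > U: inside the barrier k₂ = √(2m(E − U))/ℏ = 1.694, k₂w = 2.067.
T = [1 + U² sin²(k₂w) / (4E(E − U))]⁻¹ = 1/1.405 = 0.712.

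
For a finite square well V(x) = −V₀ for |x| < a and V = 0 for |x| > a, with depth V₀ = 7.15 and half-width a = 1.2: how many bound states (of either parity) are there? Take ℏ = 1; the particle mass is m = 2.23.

N = 5

The dimensionless depth is z₀ = a√(2mV₀)/ℏ = 1.2 × √(31.89) = 6.776.
A new bound state (alternating even/odd) appears each time z₀ passes a multiple of π/2, so N = ⌊2z₀/π⌋ + 1 = ⌊4.314⌋ + 1 = 5.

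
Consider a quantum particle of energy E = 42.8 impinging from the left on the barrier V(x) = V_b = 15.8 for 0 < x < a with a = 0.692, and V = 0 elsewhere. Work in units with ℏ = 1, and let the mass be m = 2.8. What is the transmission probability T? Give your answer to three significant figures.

Above the barrier the interior wavenumber is k₂ = √(2m(E − V_b))/ℏ = 12.30, giving phase k₂a = 8.509.
T = [1 + V_b² sin²(k₂a) / (4E(E − V_b))]⁻¹ = 1/1.034 = 0.967.

T = 0.967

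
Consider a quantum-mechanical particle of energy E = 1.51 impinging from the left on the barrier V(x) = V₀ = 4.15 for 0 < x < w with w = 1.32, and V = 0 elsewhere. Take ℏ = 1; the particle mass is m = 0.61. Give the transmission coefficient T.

T = 0.0320

E < V₀: inside the barrier ψ ∝ e^{±κx} with κ = √(2m(V₀ − E))/ℏ = 1.795.
κw = 2.369, sinh(κw) = 5.296.
Matching ψ, ψ′ at both faces gives T = [1 + V₀² sinh²(κw) / (4E(V₀ − E))]⁻¹ = 1/31.30 = 0.0320.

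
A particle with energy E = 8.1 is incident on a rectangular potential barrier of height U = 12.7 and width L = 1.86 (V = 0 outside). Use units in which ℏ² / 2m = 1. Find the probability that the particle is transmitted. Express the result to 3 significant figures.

E < U: inside the barrier ψ ∝ e^{±κx} with κ = √(2m(U − E))/ℏ = 2.145.
κL = 3.989, sinh(κL) = 27.00.
The exact tunnelling result is T⁻¹ = 1 + U² sinh²(κL) / [4E(U − E)] = 789.8, so T = 0.00127.

T = 0.00127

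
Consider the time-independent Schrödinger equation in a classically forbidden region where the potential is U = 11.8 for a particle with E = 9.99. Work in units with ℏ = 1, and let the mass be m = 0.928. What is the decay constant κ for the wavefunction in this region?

Since E < U the TISE in this region is ψ'' = κ²ψ with κ = √(2m(U − E))/ℏ.
κ = √(2 × 0.928 × 1.81) = 1.833.

κ = 1.83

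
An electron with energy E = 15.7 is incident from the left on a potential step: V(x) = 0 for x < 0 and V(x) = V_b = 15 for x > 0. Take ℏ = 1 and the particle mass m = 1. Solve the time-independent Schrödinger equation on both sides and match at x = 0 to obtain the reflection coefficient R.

The wavenumbers are k₁ = √(2mE)/ℏ = 5.604 on the left and k₂ = √(2m(E − V_b))/ℏ = 1.183 on the right.
Continuity of ψ and ψ′ at the step yields the reflection amplitude r = (k₁ − k₂)/(k₁ + k₂) = 0.6513; thus R = |r|² = 0.4242, T = 0.5758.

R = 0.424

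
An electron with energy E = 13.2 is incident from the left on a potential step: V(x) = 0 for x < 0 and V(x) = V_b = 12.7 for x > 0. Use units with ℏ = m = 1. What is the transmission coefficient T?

T = 0.546

On each side the TISE gives plane waves with k = √(2m(E − V))/ℏ: k₁ = √(2·1·13.2) = 5.138, k₂ = √(2·1·0.5) = 1.000.
Matching ψ and ψ′ at x = 0 gives r = (k₁ − k₂)/(k₁ + k₂), so R = r² = 0.4545 and T = 1 − R = 0.5455.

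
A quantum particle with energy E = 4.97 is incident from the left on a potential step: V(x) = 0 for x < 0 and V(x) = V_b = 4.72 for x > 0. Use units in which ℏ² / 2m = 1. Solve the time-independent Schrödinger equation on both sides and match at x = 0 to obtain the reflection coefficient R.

R = 0.401

On each side the TISE gives plane waves with k = √(2m(E − V))/ℏ: k₁ = √(2·½·4.97) = 2.229, k₂ = √(2·½·0.25) = 0.5000.
Continuity of ψ and ψ′ at the step yields the reflection amplitude r = (k₁ − k₂)/(k₁ + k₂) = 0.6336; thus R = |r|² = 0.4015, T = 0.5985.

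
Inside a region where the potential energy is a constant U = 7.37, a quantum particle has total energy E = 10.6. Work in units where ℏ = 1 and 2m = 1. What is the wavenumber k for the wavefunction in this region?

k = 1.80

With E > U the solution is oscillatory, ψ ∝ e^{±ikx} with k = √(2m(E − U))/ℏ.
k = √(2 × 0.5 × 3.23) = 1.797.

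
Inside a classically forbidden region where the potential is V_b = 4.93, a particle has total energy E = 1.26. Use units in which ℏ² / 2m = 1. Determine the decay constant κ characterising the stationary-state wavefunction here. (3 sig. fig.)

κ = 1.92

Since E < V_b the TISE in this region is ψ'' = κ²ψ with κ = √(2m(V_b − E))/ℏ.
κ = √(2 × 0.5 × 3.67) = 1.916.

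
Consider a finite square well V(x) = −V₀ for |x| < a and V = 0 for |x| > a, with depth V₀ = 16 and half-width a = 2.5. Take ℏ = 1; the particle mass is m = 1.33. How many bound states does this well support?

The dimensionless depth is z₀ = a√(2mV₀)/ℏ = 2.5 × √(42.56) = 16.31.
The even/odd transcendental equations gain one root per π/2 in z₀, giving N = 1 + ⌊2z₀/π⌋ = 1 + ⌊10.38⌋ = 11.

N = 11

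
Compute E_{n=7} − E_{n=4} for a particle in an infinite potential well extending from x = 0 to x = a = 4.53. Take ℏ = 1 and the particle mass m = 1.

ΔE = 7.94

E_n = n²π²ℏ²/(2ma²), so ΔE = (7² − 4²) π²ℏ²/(2ma²).
ΔE = 33 × π² / (2 × 1 × 4.53²) = 7.936.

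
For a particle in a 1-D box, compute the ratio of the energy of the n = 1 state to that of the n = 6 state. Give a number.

E_n = n²π²ℏ²/(2mL²) so the ratio is n₂²/n₁² = 1/36 = 0.0277778.

0.0277778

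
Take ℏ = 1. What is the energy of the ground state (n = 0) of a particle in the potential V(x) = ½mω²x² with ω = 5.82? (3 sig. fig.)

E = 2.91

Using E_n = (n + ½)ℏω: E_0 = 0.5 × 5.82 = 2.910.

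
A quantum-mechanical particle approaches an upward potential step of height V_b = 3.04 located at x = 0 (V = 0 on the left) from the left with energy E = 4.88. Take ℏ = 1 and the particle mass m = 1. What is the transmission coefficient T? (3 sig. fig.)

On each side the TISE gives plane waves with k = √(2m(E − V))/ℏ: k₁ = √(2·1·4.88) = 3.124, k₂ = √(2·1·1.84) = 1.918.
Continuity of ψ and ψ′ at the step yields the reflection amplitude r = (k₁ − k₂)/(k₁ + k₂) = 0.2391; thus R = |r|² = 0.05718, T = 0.9428.

T = 0.943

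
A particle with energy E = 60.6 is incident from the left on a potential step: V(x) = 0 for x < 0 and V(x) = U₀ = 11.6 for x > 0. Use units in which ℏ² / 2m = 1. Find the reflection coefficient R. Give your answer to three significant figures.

R = 0.00282

The wavenumbers are k₁ = √(2mE)/ℏ = 7.785 on the left and k₂ = √(2m(E − U₀))/ℏ = 7.000 on the right.
Continuity of ψ and ψ′ at the step yields the reflection amplitude r = (k₁ − k₂)/(k₁ + k₂) = 0.05307; thus R = |r|² = 0.002816, T = 0.9972.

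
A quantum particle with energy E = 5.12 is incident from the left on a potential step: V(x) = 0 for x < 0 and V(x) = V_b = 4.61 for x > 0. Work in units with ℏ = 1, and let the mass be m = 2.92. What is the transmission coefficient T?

T = 0.729

The wavenumbers are k₁ = √(2mE)/ℏ = 5.468 on the left and k₂ = √(2m(E − V_b))/ℏ = 1.726 on the right.
Matching ψ and ψ′ at x = 0 gives r = (k₁ − k₂)/(k₁ + k₂), so R = r² = 0.2706 and T = 1 − R = 0.7294.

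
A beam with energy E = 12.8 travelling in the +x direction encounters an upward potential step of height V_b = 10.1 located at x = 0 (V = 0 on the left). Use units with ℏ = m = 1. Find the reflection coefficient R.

R = 0.137

The wavenumbers are k₁ = √(2mE)/ℏ = 5.060 on the left and k₂ = √(2m(E − V_b))/ℏ = 2.324 on the right.
Matching ψ and ψ′ at x = 0 gives r = (k₁ − k₂)/(k₁ + k₂), so R = r² = 0.1373 and T = 1 − R = 0.8627.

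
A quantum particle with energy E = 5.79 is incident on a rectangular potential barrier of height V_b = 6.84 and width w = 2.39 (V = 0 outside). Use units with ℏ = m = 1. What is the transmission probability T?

T = 0.00204

E < V_b: inside the barrier ψ ∝ e^{±κx} with κ = √(2m(V_b − E))/ℏ = 1.449.
κw = 3.463, sinh(κw) = 15.95.
The exact tunnelling result is T⁻¹ = 1 + V_b² sinh²(κw) / [4E(V_b − E)] = 490.3, so T = 0.00204.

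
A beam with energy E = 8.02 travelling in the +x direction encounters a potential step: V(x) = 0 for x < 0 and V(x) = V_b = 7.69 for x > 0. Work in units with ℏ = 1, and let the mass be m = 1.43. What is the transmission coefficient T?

On each side the TISE gives plane waves with k = √(2m(E − V))/ℏ: k₁ = √(2·1.43·8.02) = 4.789, k₂ = √(2·1.43·0.33) = 0.9715.
Continuity of ψ and ψ′ at the step yields the reflection amplitude r = (k₁ − k₂)/(k₁ + k₂) = 0.6627; thus R = |r|² = 0.4392, T = 0.5608.

T = 0.561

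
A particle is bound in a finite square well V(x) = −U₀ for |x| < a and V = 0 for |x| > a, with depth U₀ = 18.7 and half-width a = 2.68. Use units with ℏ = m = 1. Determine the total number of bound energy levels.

The dimensionless depth is z₀ = a√(2mU₀)/ℏ = 2.68 × √(37.40) = 16.39.
A new bound state (alternating even/odd) appears each time z₀ passes a multiple of π/2, so N = ⌊2z₀/π⌋ + 1 = ⌊10.43⌋ + 1 = 11.

N = 11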